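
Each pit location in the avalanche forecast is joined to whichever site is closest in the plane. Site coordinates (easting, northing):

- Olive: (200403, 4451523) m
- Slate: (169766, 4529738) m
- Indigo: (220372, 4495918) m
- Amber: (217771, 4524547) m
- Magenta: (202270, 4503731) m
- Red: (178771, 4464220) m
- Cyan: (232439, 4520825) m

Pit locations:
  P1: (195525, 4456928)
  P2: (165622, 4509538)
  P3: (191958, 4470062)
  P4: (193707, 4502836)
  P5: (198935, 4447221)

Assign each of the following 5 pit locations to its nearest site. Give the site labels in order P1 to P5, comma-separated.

P1 → Olive (d²=53008909.00)
P2 → Slate (d²=425212736.00)
P3 → Red (d²=208025933.00)
P4 → Magenta (d²=74125994.00)
P5 → Olive (d²=20662228.00)

Olive, Slate, Red, Magenta, Olive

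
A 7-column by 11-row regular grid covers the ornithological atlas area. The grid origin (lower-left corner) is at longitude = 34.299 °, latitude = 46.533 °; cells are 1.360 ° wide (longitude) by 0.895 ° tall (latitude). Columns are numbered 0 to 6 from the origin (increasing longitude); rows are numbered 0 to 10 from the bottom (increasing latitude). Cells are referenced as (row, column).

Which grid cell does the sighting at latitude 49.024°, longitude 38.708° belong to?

Column index: ⌊(38.708 − 34.299) / 1.360⌋ = ⌊3.242⌋ = 3
Row offset from origin: ⌊(49.024 − 46.533) / 0.895⌋ = ⌊2.783⌋ = 2 → row 2

(2, 3)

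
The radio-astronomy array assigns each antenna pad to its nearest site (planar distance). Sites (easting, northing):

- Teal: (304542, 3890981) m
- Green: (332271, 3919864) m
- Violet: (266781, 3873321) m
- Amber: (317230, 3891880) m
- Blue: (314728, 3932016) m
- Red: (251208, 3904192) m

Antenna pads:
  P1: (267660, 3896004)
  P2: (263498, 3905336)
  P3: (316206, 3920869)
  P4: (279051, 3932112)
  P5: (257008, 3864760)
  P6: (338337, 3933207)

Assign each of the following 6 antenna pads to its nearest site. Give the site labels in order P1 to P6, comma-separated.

P1 → Red (d²=337711648.00)
P2 → Red (d²=152352836.00)
P3 → Blue (d²=126440093.00)
P4 → Blue (d²=1272857545.00)
P5 → Violet (d²=168802250.00)
P6 → Green (d²=214832005.00)

Red, Red, Blue, Blue, Violet, Green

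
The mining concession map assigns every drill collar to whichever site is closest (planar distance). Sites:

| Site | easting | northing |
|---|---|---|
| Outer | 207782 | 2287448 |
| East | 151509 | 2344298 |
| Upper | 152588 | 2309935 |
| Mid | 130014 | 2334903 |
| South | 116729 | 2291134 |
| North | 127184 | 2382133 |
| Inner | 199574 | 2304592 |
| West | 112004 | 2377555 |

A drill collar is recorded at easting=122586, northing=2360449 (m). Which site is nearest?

Squared distances to each site:
Outer: 12587504417.000; East: 1097394730.000; Upper: 3451784200.000; Mid: 707773300.000; South: 4838873674.000; North: 491337460.000; Inner: 9047156593.000; West: 404593960.000.
Minimum at West.

West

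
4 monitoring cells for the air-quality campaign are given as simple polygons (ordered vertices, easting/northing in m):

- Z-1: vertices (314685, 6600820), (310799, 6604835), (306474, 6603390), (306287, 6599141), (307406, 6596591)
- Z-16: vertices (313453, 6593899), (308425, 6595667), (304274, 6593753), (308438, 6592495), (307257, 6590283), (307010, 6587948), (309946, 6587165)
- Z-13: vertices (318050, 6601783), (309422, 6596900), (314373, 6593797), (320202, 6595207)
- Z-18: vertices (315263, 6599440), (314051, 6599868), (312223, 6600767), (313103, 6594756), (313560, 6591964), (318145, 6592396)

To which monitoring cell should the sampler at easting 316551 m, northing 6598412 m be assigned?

Cast a ray rightward from (316551, 6598412). For each polygon, the edges (by vertex number in listed order) whose endpoints lie on opposite sides of northing = 6598412, where each meets that height, and whether that is right or left of the point:
Z-1: 4–5 at easting≈306606.9 (left), 5–1 at easting≈310540.3 (left) → 0 crossings.
Z-16: no edge straddles that height → 0 crossings.
Z-13: 1–2 at easting≈312093.6 (left), 4–1 at easting≈319153.2 (right) → 1 crossing.
Z-18: 3–4 at easting≈312567.8 (left), 6–1 at easting≈315683.6 (left) → 0 crossings.
Only Z-13 has an odd count, so the point is inside Z-13.

Z-13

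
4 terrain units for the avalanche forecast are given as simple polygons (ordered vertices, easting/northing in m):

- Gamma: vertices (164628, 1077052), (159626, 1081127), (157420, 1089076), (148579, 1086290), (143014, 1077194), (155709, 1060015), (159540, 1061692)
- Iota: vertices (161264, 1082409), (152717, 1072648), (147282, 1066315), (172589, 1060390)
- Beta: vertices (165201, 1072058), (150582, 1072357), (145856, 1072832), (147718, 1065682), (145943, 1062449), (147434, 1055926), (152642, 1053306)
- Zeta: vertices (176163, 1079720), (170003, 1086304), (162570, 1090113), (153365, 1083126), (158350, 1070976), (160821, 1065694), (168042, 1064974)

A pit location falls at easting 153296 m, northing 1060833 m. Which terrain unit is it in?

Cast a ray rightward from (153296, 1060833). For each polygon, the edges (by vertex number in listed order) whose endpoints lie on opposite sides of northing = 1060833, where each meets that height, and whether that is right or left of the point:
Gamma: 5–6 at easting≈155104.5 (right), 6–7 at easting≈157577.7 (right) → 2 crossings.
Iota: 3–4 at easting≈170696.8 (right), 4–1 at easting≈172361.2 (right) → 2 crossings.
Beta: 5–6 at easting≈146312.4 (left), 7–1 at easting≈157683.1 (right) → 1 crossing.
Zeta: no edge straddles that height → 0 crossings.
Only Beta has an odd count, so the point is inside Beta.

Beta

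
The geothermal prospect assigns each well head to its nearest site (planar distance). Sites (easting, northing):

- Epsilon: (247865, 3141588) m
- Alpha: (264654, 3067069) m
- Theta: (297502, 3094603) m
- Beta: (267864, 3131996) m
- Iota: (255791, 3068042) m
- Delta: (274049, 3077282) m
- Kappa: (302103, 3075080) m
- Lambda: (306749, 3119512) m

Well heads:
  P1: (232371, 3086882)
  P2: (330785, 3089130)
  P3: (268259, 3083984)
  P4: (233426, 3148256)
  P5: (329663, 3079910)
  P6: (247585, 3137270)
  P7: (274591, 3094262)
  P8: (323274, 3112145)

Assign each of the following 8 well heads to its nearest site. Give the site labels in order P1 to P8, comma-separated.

Iota, Kappa, Delta, Epsilon, Kappa, Epsilon, Delta, Lambda

P1 → Iota (d²=903442000.00)
P2 → Kappa (d²=1020059624.00)
P3 → Delta (d²=78440904.00)
P4 → Epsilon (d²=252946945.00)
P5 → Kappa (d²=782882500.00)
P6 → Epsilon (d²=18723524.00)
P7 → Delta (d²=288614164.00)
P8 → Lambda (d²=327348314.00)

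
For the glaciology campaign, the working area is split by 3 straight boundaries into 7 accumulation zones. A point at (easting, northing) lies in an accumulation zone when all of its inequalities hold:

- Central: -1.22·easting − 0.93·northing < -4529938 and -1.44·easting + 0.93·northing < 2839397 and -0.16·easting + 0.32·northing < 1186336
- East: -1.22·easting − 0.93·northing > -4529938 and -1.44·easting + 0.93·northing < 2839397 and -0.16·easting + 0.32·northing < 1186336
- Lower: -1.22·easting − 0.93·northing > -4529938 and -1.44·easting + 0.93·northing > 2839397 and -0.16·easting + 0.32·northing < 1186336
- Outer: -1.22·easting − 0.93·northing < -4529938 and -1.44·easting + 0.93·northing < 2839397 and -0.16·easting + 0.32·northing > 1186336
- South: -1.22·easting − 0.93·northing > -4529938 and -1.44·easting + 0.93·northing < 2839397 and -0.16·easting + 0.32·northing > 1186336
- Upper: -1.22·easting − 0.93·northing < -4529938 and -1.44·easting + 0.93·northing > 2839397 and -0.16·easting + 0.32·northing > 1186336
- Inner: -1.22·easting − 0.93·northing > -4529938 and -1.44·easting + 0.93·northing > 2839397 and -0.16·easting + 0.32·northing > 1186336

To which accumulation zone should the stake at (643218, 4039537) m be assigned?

-1.22·643218 − 0.93·4039537 = -4541495.370, which is < -4529938
-1.44·643218 + 0.93·4039537 = 2830535.490, which is < 2839397
-0.16·643218 + 0.32·4039537 = 1189736.960, which is > 1186336
This sign pattern matches Outer.

Outer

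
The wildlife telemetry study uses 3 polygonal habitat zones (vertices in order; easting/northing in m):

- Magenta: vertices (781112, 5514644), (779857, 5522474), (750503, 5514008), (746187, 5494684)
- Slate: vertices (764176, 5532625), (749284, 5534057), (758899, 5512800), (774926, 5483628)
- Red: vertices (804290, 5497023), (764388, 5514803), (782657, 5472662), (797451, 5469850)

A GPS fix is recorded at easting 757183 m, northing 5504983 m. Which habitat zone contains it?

Magenta

Cast a ray rightward from (757183, 5504983). For each polygon, the edges (by vertex number in listed order) whose endpoints lie on opposite sides of northing = 5504983, where each meets that height, and whether that is right or left of the point:
Magenta: 3–4 at easting≈748487.3 (left), 4–1 at easting≈764207.7 (right) → 1 crossing.
Slate: 3–4 at easting≈763193.6 (right), 4–1 at easting≈770240.7 (right) → 2 crossings.
Red: 1–2 at easting≈786426.1 (right), 2–3 at easting≈768645.2 (right) → 2 crossings.
Only Magenta has an odd count, so the point is inside Magenta.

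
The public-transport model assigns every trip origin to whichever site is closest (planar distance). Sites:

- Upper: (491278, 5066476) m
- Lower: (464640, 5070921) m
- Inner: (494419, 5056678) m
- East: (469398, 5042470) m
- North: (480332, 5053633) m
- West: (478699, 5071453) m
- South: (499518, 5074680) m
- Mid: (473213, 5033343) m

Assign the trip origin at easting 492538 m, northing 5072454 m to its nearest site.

Upper

Squared distances to each site:
Upper: 37324084.000; Lower: 780648493.000; Inner: 252420337.000; East: 1434499856.000; North: 503216477.000; West: 192519922.000; South: 53675476.000; Mid: 1903125946.000.
Minimum at Upper.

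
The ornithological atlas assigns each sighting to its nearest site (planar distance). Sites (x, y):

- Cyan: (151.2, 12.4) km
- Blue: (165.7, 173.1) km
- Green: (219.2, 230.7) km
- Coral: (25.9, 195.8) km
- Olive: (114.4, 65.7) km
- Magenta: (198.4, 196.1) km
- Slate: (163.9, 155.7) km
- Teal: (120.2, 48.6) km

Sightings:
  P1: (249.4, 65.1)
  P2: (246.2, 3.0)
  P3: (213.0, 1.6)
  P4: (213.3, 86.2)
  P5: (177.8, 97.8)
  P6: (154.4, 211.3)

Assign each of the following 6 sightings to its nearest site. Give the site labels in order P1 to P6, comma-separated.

P1 → Cyan (d²=12420.53)
P2 → Cyan (d²=9113.36)
P3 → Cyan (d²=3935.88)
P4 → Slate (d²=7270.61)
P5 → Slate (d²=3545.62)
P6 → Blue (d²=1586.93)

Cyan, Cyan, Cyan, Slate, Slate, Blue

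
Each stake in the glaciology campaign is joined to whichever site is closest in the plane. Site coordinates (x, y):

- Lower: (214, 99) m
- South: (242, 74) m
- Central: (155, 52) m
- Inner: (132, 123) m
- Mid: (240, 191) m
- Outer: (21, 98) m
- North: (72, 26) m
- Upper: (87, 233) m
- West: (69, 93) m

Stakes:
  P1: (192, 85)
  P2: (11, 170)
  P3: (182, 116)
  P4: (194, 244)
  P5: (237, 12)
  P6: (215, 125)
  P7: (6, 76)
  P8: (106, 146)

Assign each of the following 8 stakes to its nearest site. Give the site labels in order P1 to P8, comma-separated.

P1 → Lower (d²=680.00)
P2 → Outer (d²=5284.00)
P3 → Lower (d²=1313.00)
P4 → Mid (d²=4925.00)
P5 → South (d²=3869.00)
P6 → Lower (d²=677.00)
P7 → Outer (d²=709.00)
P8 → Inner (d²=1205.00)

Lower, Outer, Lower, Mid, South, Lower, Outer, Inner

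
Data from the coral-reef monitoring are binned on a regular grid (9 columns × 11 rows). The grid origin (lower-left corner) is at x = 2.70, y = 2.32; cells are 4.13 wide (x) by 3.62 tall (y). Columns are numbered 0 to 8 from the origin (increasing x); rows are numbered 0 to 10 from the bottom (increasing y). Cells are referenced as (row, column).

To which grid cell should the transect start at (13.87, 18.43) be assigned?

Column index: ⌊(13.87 − 2.70) / 4.13⌋ = ⌊2.705⌋ = 2
Row offset from origin: ⌊(18.43 − 2.32) / 3.62⌋ = ⌊4.450⌋ = 4 → row 4

(4, 2)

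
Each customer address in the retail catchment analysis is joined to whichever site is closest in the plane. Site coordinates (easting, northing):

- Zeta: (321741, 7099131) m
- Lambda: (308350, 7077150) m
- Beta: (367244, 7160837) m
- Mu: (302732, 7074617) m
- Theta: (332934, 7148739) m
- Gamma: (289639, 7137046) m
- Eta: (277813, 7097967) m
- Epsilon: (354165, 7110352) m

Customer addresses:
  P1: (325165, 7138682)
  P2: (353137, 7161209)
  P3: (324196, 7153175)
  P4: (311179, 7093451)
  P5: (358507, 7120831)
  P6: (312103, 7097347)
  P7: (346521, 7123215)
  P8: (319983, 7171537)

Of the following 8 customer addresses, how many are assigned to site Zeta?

P1 → Theta
P2 → Beta
P3 → Theta
P4 → Zeta
P5 → Epsilon
P6 → Zeta
P7 → Epsilon
P8 → Theta
2 of the 8 go to Zeta.

2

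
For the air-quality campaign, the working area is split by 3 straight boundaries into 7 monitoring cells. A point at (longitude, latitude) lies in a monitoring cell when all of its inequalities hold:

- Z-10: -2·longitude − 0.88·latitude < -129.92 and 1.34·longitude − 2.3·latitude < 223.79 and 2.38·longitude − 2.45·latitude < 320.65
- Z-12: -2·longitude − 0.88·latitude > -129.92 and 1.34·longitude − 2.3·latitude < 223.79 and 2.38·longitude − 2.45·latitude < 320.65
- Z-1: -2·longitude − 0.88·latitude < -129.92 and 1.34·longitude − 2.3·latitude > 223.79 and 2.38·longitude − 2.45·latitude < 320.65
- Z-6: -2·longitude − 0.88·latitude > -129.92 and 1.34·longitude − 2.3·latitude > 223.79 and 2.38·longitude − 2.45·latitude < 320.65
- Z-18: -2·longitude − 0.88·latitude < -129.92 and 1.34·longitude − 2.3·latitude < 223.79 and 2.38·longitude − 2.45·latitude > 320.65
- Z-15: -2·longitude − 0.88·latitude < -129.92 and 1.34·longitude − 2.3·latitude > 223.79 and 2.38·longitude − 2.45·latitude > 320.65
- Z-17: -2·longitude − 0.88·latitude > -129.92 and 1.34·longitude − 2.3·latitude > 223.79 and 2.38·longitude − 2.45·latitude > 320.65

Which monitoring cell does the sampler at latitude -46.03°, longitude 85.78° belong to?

-2·85.78 − 0.88·-46.03 = -131.054, which is < -129.92
1.34·85.78 − 2.3·-46.03 = 220.814, which is < 223.79
2.38·85.78 − 2.45·-46.03 = 316.930, which is < 320.65
This sign pattern matches Z-10.

Z-10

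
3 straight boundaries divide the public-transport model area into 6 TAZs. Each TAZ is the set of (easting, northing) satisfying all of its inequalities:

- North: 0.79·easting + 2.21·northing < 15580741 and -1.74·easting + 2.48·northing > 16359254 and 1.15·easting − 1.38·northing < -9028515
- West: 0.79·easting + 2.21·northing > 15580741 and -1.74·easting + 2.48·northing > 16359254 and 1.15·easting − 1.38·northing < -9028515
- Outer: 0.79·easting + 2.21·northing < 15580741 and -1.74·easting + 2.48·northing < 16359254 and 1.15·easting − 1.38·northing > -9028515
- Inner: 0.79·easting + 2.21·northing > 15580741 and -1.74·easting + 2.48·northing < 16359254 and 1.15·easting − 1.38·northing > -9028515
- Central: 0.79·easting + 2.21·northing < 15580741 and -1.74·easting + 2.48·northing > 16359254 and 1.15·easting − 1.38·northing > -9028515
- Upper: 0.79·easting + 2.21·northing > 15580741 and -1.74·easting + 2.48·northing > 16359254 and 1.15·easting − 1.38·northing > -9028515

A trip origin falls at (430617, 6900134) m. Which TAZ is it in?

Upper

0.79·430617 + 2.21·6900134 = 15589483.570, which is > 15580741
-1.74·430617 + 2.48·6900134 = 16363058.740, which is > 16359254
1.15·430617 − 1.38·6900134 = -9026975.370, which is > -9028515
This sign pattern matches Upper.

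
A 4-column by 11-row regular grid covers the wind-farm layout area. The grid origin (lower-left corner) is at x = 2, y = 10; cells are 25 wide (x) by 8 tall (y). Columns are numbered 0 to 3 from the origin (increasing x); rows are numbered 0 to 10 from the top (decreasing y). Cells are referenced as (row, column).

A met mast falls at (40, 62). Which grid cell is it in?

Column index: ⌊(40 − 2) / 25⌋ = ⌊1.520⌋ = 1
Row offset from origin: ⌊(62 − 10) / 8⌋ = ⌊6.500⌋ = 6 → row 4 (counted from top)

(4, 1)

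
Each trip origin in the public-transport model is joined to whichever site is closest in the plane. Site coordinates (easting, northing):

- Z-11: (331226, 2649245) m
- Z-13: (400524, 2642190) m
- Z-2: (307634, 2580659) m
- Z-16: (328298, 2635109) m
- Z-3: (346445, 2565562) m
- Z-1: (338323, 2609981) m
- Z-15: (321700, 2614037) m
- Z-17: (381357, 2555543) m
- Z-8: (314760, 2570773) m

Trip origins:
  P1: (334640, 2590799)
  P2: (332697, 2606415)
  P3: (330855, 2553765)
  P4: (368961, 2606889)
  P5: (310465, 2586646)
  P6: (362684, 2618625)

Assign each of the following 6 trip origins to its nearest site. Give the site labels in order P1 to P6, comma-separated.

P1 → Z-1 (d²=381513613.00)
P2 → Z-1 (d²=44368232.00)
P3 → Z-3 (d²=382217309.00)
P4 → Z-1 (d²=948247508.00)
P5 → Z-2 (d²=43858730.00)
P6 → Z-1 (d²=668177057.00)

Z-1, Z-1, Z-3, Z-1, Z-2, Z-1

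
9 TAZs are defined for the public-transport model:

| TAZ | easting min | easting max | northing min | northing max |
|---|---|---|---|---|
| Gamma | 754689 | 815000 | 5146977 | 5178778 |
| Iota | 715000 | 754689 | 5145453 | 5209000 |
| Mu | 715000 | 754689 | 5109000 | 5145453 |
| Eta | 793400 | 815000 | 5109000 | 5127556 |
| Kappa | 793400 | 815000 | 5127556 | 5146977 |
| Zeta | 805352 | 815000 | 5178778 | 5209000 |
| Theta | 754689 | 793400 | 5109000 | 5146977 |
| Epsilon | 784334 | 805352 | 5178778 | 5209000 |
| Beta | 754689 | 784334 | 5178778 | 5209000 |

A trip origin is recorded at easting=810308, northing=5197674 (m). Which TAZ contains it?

The point has easting = 810308 and northing = 5197674.
Only Zeta satisfies 805352 ≤ easting ≤ 815000 and 5178778 ≤ northing ≤ 5209000.

Zeta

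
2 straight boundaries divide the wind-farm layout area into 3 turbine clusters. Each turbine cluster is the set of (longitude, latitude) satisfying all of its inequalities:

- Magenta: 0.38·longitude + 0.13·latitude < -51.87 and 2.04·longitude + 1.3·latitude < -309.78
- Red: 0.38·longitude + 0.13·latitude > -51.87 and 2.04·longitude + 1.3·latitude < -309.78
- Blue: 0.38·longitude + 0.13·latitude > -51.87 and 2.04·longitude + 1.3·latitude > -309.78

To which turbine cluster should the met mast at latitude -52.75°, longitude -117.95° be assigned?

Blue

0.38·-117.95 + 0.13·-52.75 = -51.679, which is > -51.87
2.04·-117.95 + 1.3·-52.75 = -309.193, which is > -309.78
This sign pattern matches Blue.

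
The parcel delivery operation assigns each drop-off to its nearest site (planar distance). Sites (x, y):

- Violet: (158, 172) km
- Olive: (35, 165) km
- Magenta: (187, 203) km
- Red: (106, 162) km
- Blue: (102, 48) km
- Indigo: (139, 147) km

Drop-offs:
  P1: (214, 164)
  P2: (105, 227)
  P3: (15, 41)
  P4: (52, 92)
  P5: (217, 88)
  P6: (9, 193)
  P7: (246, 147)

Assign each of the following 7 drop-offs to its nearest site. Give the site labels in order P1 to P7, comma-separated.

P1 → Magenta (d²=2250.00)
P2 → Red (d²=4226.00)
P3 → Blue (d²=7618.00)
P4 → Blue (d²=4436.00)
P5 → Indigo (d²=9565.00)
P6 → Olive (d²=1460.00)
P7 → Magenta (d²=6617.00)

Magenta, Red, Blue, Blue, Indigo, Olive, Magenta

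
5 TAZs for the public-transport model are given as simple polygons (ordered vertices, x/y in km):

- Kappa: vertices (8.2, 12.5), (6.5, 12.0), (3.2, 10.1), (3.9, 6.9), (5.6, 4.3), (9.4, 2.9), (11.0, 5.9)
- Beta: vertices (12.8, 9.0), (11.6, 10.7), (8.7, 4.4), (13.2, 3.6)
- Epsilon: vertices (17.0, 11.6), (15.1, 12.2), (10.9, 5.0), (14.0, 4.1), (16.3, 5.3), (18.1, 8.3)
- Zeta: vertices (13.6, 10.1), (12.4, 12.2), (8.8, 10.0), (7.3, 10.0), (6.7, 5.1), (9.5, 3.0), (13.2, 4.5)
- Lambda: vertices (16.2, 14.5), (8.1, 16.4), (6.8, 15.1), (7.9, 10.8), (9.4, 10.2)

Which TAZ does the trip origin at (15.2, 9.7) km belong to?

Cast a ray rightward from (15.2, 9.7). For each polygon, the edges (by vertex number in listed order) whose endpoints lie on opposite sides of y = 9.7, where each meets that height, and whether that is right or left of the point:
Kappa: 3–4 at x≈3.29 (left), 7–1 at x≈9.39 (left) → 0 crossings.
Beta: 1–2 at x≈12.31 (left), 2–3 at x≈11.14 (left) → 0 crossings.
Epsilon: 2–3 at x≈13.64 (left), 6–1 at x≈17.63 (right) → 1 crossing.
Zeta: 4–5 at x≈7.26 (left), 7–1 at x≈13.57 (left) → 0 crossings.
Lambda: no edge straddles that height → 0 crossings.
Only Epsilon has an odd count, so the point is inside Epsilon.

Epsilon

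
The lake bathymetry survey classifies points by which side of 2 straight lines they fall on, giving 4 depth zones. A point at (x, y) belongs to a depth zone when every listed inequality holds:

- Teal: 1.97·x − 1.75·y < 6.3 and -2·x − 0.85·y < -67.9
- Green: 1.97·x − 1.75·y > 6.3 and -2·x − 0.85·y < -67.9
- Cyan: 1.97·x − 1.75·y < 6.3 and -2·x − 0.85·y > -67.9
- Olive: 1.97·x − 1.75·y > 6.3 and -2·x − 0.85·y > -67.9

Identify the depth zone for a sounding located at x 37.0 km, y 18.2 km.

Green

1.97·37.0 − 1.75·18.2 = 41.040, which is > 6.3
-2·37.0 − 0.85·18.2 = -89.470, which is < -67.9
This sign pattern matches Green.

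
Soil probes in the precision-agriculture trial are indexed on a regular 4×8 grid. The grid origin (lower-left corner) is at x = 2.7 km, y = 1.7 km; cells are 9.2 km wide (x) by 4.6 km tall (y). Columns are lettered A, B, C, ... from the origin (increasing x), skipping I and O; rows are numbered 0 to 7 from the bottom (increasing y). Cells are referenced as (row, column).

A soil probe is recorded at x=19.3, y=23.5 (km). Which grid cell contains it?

(4, B)

Column index: ⌊(19.3 − 2.7) / 9.2⌋ = ⌊1.804⌋ = 1 → column B
Row offset from origin: ⌊(23.5 − 1.7) / 4.6⌋ = ⌊4.739⌋ = 4 → row 4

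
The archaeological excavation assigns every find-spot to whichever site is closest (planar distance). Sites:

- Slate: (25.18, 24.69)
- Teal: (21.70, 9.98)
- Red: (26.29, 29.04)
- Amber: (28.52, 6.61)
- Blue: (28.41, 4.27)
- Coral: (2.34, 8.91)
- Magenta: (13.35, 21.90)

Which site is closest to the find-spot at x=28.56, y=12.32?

Amber

Squared distances to each site:
Slate: 164.441; Teal: 52.535; Red: 284.711; Amber: 32.606; Blue: 64.825; Coral: 699.116; Magenta: 323.120.
Minimum at Amber.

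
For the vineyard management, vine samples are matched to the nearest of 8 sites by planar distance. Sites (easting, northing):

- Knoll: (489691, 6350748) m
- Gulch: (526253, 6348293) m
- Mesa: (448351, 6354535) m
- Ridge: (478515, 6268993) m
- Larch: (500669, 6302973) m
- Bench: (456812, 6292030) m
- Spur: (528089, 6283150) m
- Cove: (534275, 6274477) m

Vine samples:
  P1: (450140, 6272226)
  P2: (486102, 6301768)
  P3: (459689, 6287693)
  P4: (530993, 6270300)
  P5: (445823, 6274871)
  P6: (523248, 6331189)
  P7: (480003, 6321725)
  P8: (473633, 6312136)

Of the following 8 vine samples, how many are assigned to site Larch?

2

P1 → Bench
P2 → Larch
P3 → Bench
P4 → Cove
P5 → Bench
P6 → Gulch
P7 → Larch
P8 → Bench
2 of the 8 go to Larch.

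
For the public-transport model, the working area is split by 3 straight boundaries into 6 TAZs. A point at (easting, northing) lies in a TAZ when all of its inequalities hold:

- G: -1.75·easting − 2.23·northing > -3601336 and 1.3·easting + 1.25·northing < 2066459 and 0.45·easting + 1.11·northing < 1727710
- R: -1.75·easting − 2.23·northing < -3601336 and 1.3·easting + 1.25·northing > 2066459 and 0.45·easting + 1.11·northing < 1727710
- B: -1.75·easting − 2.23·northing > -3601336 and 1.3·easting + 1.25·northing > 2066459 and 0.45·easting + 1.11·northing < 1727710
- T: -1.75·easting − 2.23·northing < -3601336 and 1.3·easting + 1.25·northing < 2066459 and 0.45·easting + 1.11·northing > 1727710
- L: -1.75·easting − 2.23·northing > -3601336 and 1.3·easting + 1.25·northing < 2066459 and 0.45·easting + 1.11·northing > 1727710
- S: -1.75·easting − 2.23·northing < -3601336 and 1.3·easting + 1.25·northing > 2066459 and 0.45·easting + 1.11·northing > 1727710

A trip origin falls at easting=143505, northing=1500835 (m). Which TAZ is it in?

L

-1.75·143505 − 2.23·1500835 = -3597995.800, which is > -3601336
1.3·143505 + 1.25·1500835 = 2062600.250, which is < 2066459
0.45·143505 + 1.11·1500835 = 1730504.100, which is > 1727710
This sign pattern matches L.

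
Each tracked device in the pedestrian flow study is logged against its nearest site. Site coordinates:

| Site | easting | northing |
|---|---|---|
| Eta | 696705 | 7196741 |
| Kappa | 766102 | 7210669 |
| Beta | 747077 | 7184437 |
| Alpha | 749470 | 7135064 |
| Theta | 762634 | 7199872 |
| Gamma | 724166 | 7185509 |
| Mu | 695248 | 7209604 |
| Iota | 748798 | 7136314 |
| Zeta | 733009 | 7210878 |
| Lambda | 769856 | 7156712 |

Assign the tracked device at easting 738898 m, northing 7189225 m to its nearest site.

Beta

Squared distances to each site:
Eta: 1836739505.000; Kappa: 1199902752.000; Beta: 89820985.000; Alpha: 3045181105.000; Theta: 676756305.000; Gamma: 230840480.000; Mu: 2320626141.000; Iota: 2897583921.000; Zeta: 503532730.000; Lambda: 2015492933.000.
Minimum at Beta.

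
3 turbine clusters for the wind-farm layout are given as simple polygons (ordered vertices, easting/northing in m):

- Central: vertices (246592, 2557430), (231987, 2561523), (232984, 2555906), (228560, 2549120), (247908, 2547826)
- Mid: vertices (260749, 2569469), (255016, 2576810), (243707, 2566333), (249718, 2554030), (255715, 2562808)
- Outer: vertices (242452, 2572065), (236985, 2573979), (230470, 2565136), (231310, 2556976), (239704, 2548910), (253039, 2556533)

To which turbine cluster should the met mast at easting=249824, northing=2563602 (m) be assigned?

Mid

Cast a ray rightward from (249824, 2563602). For each polygon, the edges (by vertex number in listed order) whose endpoints lie on opposite sides of northing = 2563602, where each meets that height, and whether that is right or left of the point:
Central: no edge straddles that height → 0 crossings.
Mid: 3–4 at easting≈245041.3 (left), 5–1 at easting≈256315.1 (right) → 1 crossing.
Outer: 3–4 at easting≈230627.9 (left), 6–1 at easting≈248220.6 (left) → 0 crossings.
Only Mid has an odd count, so the point is inside Mid.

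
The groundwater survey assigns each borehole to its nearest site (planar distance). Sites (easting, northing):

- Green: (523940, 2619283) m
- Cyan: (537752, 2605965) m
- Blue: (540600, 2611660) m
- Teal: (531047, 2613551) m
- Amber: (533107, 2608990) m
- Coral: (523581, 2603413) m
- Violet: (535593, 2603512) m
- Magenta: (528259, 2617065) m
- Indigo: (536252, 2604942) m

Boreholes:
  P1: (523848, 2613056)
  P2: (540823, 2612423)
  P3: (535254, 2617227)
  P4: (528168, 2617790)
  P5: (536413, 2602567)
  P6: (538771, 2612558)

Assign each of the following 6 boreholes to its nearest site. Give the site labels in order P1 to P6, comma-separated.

P1 → Magenta (d²=35529002.00)
P2 → Blue (d²=631898.00)
P3 → Teal (d²=31211825.00)
P4 → Magenta (d²=533906.00)
P5 → Violet (d²=1565425.00)
P6 → Blue (d²=4151645.00)

Magenta, Blue, Teal, Magenta, Violet, Blue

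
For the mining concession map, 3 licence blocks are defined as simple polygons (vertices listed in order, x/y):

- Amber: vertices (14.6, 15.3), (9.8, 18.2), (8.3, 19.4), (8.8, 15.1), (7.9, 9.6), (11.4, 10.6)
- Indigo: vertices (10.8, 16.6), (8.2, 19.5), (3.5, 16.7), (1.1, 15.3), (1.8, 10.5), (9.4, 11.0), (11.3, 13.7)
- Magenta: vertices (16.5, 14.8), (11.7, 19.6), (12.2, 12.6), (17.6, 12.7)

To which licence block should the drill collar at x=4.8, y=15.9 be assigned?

Cast a ray rightward from (4.8, 15.9). For each polygon, the edges (by vertex number in listed order) whose endpoints lie on opposite sides of y = 15.9, where each meets that height, and whether that is right or left of the point:
Amber: 1–2 at x≈13.61 (right), 3–4 at x≈8.71 (right) → 2 crossings.
Indigo: 3–4 at x≈2.13 (left), 7–1 at x≈10.92 (right) → 1 crossing.
Magenta: 1–2 at x≈15.40 (right), 2–3 at x≈11.96 (right) → 2 crossings.
Only Indigo has an odd count, so the point is inside Indigo.

Indigo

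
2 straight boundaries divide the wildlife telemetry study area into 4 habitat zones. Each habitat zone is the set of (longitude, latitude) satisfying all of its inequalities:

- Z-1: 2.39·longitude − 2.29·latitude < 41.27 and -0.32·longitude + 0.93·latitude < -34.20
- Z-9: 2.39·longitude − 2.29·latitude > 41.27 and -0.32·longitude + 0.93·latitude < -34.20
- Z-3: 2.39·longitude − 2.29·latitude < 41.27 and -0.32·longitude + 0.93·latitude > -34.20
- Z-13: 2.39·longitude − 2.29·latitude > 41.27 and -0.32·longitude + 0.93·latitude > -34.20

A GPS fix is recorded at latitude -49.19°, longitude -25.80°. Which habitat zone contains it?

Z-9

2.39·-25.80 − 2.29·-49.19 = 50.983, which is > 41.27
-0.32·-25.80 + 0.93·-49.19 = -37.491, which is < -34.20
This sign pattern matches Z-9.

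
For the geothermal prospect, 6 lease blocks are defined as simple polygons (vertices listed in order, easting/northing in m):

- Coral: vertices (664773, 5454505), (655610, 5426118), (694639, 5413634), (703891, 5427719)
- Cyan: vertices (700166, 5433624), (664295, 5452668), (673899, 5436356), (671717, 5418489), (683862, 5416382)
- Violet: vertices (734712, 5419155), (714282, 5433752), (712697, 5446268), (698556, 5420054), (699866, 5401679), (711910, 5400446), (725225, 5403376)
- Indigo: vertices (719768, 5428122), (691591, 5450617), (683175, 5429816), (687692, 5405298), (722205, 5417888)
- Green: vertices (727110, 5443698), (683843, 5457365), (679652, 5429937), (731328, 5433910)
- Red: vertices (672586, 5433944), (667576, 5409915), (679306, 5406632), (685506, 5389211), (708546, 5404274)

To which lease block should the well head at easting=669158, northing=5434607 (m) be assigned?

Coral

Cast a ray rightward from (669158, 5434607). For each polygon, the edges (by vertex number in listed order) whose endpoints lie on opposite sides of northing = 5434607, where each meets that height, and whether that is right or left of the point:
Coral: 1–2 at easting≈658350.2 (left), 4–1 at easting≈693831.8 (right) → 1 crossing.
Cyan: 1–2 at easting≈698314.4 (right), 3–4 at easting≈673685.4 (right) → 2 crossings.
Violet: 2–3 at easting≈714173.7 (right), 3–4 at easting≈706406.5 (right) → 2 crossings.
Indigo: 1–2 at easting≈711645.0 (right), 2–3 at easting≈685113.4 (right) → 2 crossings.
Green: 2–3 at easting≈680365.6 (right), 4–1 at easting≈731027.6 (right) → 2 crossings.
Red: no edge straddles that height → 0 crossings.
Only Coral has an odd count, so the point is inside Coral.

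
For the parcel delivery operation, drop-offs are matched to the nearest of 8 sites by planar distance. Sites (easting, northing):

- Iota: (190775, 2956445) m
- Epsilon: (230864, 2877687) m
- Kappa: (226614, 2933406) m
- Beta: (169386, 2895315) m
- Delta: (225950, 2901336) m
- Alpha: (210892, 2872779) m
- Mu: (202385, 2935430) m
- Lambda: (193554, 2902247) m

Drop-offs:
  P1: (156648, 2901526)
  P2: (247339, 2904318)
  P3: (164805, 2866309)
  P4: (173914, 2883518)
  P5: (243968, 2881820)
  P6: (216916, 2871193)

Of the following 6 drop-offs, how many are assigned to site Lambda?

0

P1 → Beta
P2 → Delta
P3 → Beta
P4 → Beta
P5 → Epsilon
P6 → Alpha
0 of the 6 go to Lambda.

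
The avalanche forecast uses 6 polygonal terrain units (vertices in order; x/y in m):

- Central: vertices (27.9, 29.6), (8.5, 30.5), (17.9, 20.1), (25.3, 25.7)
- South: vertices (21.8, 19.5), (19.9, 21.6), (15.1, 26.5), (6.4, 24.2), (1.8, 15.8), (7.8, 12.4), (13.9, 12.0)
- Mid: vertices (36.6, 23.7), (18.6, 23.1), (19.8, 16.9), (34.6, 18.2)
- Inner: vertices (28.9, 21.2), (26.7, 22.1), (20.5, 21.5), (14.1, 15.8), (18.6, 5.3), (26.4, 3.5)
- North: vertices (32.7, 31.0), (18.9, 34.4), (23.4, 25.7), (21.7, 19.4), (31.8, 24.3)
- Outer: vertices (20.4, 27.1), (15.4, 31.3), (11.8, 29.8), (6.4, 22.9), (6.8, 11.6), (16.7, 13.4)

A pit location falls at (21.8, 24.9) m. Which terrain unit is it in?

Central

Cast a ray rightward from (21.8, 24.9). For each polygon, the edges (by vertex number in listed order) whose endpoints lie on opposite sides of y = 24.9, where each meets that height, and whether that is right or left of the point:
Central: 2–3 at x≈13.56 (left), 3–4 at x≈24.24 (right) → 1 crossing.
South: 2–3 at x≈16.67 (left), 3–4 at x≈9.05 (left) → 0 crossings.
Mid: no edge straddles that height → 0 crossings.
Inner: no edge straddles that height → 0 crossings.
North: 3–4 at x≈23.18 (right), 5–1 at x≈31.88 (right) → 2 crossings.
Outer: 3–4 at x≈7.97 (left), 6–1 at x≈19.81 (left) → 0 crossings.
Only Central has an odd count, so the point is inside Central.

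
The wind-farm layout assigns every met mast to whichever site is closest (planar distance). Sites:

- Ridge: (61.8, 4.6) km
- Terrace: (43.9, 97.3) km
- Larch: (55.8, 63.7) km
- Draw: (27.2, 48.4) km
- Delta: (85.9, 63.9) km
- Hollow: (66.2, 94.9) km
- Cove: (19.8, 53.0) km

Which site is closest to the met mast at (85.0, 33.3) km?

Delta

Squared distances to each site:
Ridge: 1361.930; Terrace: 5785.210; Larch: 1776.800; Draw: 3568.850; Delta: 937.170; Hollow: 4148.000; Cove: 4639.130.
Minimum at Delta.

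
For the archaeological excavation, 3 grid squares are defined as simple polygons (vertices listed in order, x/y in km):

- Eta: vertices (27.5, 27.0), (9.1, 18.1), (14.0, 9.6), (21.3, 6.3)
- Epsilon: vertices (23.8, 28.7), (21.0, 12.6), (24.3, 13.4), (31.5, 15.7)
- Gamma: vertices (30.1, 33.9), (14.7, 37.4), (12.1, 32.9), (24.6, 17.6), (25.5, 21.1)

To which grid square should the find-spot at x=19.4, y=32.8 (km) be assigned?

Gamma

Cast a ray rightward from (19.4, 32.8). For each polygon, the edges (by vertex number in listed order) whose endpoints lie on opposite sides of y = 32.8, where each meets that height, and whether that is right or left of the point:
Eta: no edge straddles that height → 0 crossings.
Epsilon: no edge straddles that height → 0 crossings.
Gamma: 3–4 at x≈12.18 (left), 5–1 at x≈29.70 (right) → 1 crossing.
Only Gamma has an odd count, so the point is inside Gamma.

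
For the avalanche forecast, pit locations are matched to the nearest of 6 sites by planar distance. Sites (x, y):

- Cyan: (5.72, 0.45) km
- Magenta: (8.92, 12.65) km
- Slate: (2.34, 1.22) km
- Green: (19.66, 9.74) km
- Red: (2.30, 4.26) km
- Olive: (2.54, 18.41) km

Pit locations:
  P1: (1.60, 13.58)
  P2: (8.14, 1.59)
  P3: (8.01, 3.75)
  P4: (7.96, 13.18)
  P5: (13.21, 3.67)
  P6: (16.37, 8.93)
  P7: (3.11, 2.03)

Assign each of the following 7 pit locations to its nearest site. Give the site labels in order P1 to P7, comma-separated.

Olive, Cyan, Cyan, Magenta, Cyan, Green, Slate

P1 → Olive (d²=24.21)
P2 → Cyan (d²=7.16)
P3 → Cyan (d²=16.13)
P4 → Magenta (d²=1.20)
P5 → Cyan (d²=66.47)
P6 → Green (d²=11.48)
P7 → Slate (d²=1.25)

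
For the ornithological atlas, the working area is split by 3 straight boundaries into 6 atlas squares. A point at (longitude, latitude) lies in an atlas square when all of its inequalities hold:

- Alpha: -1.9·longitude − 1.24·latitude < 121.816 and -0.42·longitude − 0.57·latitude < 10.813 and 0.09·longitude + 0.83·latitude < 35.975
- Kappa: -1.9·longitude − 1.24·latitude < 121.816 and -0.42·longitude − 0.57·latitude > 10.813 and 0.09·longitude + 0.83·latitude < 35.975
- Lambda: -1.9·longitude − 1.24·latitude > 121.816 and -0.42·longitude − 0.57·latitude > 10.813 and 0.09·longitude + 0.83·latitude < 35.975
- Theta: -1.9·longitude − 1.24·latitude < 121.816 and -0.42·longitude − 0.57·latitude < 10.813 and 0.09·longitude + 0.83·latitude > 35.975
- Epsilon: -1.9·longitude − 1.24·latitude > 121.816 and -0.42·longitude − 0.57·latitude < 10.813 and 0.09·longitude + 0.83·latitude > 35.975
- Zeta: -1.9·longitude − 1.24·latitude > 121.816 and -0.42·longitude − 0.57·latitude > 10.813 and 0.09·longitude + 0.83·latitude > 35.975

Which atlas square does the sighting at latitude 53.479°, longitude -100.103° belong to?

-1.9·-100.103 − 1.24·53.479 = 123.882, which is > 121.816
-0.42·-100.103 − 0.57·53.479 = 11.560, which is > 10.813
0.09·-100.103 + 0.83·53.479 = 35.378, which is < 35.975
This sign pattern matches Lambda.

Lambda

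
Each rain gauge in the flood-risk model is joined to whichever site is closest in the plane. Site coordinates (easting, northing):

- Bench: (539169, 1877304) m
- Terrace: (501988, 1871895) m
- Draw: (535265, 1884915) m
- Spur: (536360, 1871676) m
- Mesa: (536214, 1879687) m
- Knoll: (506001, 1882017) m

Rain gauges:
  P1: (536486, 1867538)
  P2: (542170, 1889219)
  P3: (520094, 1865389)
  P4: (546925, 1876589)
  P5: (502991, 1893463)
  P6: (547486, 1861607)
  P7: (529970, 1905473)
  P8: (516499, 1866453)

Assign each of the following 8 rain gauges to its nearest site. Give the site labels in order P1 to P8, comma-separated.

Spur, Draw, Spur, Bench, Knoll, Spur, Draw, Terrace

P1 → Spur (d²=17138920.00)
P2 → Draw (d²=66203441.00)
P3 → Spur (d²=304109125.00)
P4 → Bench (d²=60666761.00)
P5 → Knoll (d²=140071016.00)
P6 → Spur (d²=225172637.00)
P7 → Draw (d²=450668389.00)
P8 → Terrace (d²=240184485.00)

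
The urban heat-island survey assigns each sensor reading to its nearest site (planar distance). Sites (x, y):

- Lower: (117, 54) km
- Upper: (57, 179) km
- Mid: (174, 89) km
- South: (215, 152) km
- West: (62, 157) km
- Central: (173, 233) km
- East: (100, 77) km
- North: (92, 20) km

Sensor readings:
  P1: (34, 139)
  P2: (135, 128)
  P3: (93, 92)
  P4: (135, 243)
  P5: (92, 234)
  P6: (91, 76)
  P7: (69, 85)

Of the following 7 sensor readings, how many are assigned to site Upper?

1

P1 → West
P2 → Mid
P3 → East
P4 → Central
P5 → Upper
P6 → East
P7 → East
1 of the 7 goes to Upper.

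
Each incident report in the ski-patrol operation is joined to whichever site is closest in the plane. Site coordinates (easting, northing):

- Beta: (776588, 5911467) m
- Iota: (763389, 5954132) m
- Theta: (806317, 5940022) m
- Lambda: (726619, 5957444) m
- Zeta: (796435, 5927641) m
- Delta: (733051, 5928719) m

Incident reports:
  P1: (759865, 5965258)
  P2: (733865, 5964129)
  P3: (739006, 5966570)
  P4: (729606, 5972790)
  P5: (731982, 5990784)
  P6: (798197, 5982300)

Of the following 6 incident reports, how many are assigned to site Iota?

P1 → Iota
P2 → Lambda
P3 → Lambda
P4 → Lambda
P5 → Lambda
P6 → Theta
1 of the 6 goes to Iota.

1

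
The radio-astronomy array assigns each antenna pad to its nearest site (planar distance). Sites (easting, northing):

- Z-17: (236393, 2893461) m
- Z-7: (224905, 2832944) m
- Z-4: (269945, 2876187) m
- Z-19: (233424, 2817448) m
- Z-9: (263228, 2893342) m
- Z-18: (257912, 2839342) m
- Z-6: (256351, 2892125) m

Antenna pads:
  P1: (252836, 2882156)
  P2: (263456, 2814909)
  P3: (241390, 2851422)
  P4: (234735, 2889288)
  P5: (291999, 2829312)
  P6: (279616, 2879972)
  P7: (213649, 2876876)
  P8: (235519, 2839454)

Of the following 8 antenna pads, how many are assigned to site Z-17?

2

P1 → Z-6
P2 → Z-18
P3 → Z-18
P4 → Z-17
P5 → Z-18
P6 → Z-4
P7 → Z-17
P8 → Z-7
2 of the 8 go to Z-17.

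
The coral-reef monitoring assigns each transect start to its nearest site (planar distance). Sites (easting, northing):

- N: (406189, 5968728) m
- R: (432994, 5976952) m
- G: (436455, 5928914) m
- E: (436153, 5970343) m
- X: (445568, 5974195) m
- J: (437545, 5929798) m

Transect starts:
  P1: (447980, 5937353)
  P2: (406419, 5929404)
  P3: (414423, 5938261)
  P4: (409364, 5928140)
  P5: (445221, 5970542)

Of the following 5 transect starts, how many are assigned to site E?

0

P1 → J
P2 → G
P3 → G
P4 → G
P5 → X
0 of the 5 go to E.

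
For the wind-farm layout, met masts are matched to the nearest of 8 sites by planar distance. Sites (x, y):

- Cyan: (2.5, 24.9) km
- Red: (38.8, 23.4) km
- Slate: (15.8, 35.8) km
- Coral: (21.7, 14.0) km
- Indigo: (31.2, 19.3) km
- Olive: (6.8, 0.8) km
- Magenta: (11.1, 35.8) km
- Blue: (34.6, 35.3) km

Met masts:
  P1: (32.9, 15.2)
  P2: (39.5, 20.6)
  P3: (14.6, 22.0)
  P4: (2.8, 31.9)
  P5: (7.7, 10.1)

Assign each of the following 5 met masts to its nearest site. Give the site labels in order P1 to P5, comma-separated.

P1 → Indigo (d²=19.70)
P2 → Red (d²=8.33)
P3 → Coral (d²=114.41)
P4 → Cyan (d²=49.09)
P5 → Olive (d²=87.30)

Indigo, Red, Coral, Cyan, Olive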